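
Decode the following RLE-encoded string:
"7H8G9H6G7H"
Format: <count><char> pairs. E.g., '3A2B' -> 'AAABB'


Expanding each <count><char> pair:
  7H -> 'HHHHHHH'
  8G -> 'GGGGGGGG'
  9H -> 'HHHHHHHHH'
  6G -> 'GGGGGG'
  7H -> 'HHHHHHH'

Decoded = HHHHHHHGGGGGGGGHHHHHHHHHGGGGGGHHHHHHH


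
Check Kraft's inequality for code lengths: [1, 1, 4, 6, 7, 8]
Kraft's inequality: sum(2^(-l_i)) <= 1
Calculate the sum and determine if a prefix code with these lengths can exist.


Sum = 2^(-1) + 2^(-1) + 2^(-4) + 2^(-6) + 2^(-7) + 2^(-8)
    = 0.5 + 0.5 + 0.0625 + 0.015625 + 0.0078125 + 0.00390625
    = 279/256 = 1.08984375
Since 1.08984375 > 1, Kraft's inequality is NOT satisfied.
A prefix code with these lengths CANNOT exist.

Kraft sum = 1.08984375. Not satisfied.


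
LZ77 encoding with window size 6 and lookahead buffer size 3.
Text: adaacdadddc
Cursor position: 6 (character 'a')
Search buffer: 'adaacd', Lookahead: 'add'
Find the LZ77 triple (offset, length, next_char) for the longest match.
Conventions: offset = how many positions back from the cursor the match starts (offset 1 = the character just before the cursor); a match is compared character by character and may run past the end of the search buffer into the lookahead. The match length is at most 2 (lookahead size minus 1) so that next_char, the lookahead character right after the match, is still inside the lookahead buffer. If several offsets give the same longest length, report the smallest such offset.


Try each offset into the search buffer:
  offset=1 (pos 5, char 'd'): match length 0
  offset=2 (pos 4, char 'c'): match length 0
  offset=3 (pos 3, char 'a'): match length 1
  offset=4 (pos 2, char 'a'): match length 1
  offset=5 (pos 1, char 'd'): match length 0
  offset=6 (pos 0, char 'a'): match length 2
Longest match has length 2 at offset 6.
next_char = character at position 6 + 2 = 8 -> 'd'

Best match: offset=6, length=2 (matching 'ad' starting at position 0)
LZ77 triple: (6, 2, 'd')


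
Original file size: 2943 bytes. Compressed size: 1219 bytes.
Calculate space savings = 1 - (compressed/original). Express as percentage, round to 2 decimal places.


ratio = compressed/original = 1219/2943 = 0.414203
savings = 1 - ratio = 1 - 0.414203 = 0.585797
as a percentage: 0.585797 * 100 = 58.58%

Space savings = 1 - 1219/2943 = 58.58%


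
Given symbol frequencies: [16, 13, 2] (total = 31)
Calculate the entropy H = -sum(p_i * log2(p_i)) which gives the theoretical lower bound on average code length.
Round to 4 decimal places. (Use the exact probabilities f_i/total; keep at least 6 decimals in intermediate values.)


Per-symbol terms -p_i * log2(p_i) with p_i = f_i/31:
  p = 16/31 = 0.516129: log2(p) = -0.954196, -p*log2(p) = 0.492488
  p = 13/31 = 0.419355: log2(p) = -1.253757, -p*log2(p) = 0.525769
  p = 2/31 = 0.064516: log2(p) = -3.954196, -p*log2(p) = 0.255109
H = 0.492488 + 0.525769 + 0.255109 = 1.273366

H = 1.2734 bits/symbol


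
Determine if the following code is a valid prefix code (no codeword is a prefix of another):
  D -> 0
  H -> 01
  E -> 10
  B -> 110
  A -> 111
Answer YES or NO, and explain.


Checking each pair (does one codeword prefix another?):
  D='0' vs H='01': prefix -- VIOLATION

NO -- this is NOT a valid prefix code. D (0) is a prefix of H (01).


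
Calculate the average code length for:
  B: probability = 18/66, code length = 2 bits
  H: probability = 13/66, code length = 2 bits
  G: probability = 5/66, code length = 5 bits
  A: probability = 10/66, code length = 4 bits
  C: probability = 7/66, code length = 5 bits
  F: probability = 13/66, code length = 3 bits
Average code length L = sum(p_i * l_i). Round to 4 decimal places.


Weighted contributions p_i * l_i:
  B: (18/66) * 2 = 36/66
  H: (13/66) * 2 = 26/66
  G: (5/66) * 5 = 25/66
  A: (10/66) * 4 = 40/66
  C: (7/66) * 5 = 35/66
  F: (13/66) * 3 = 39/66
Sum = (36 + 26 + 25 + 40 + 35 + 39)/66 = 201/66

L = 201/66 = 3.0455 bits/symbol


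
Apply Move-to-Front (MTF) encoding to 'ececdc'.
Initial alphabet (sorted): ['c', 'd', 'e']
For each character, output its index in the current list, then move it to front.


MTF encoding:
'e': index 2 in ['c', 'd', 'e'] -> ['e', 'c', 'd']
'c': index 1 in ['e', 'c', 'd'] -> ['c', 'e', 'd']
'e': index 1 in ['c', 'e', 'd'] -> ['e', 'c', 'd']
'c': index 1 in ['e', 'c', 'd'] -> ['c', 'e', 'd']
'd': index 2 in ['c', 'e', 'd'] -> ['d', 'c', 'e']
'c': index 1 in ['d', 'c', 'e'] -> ['c', 'd', 'e']


Output: [2, 1, 1, 1, 2, 1]


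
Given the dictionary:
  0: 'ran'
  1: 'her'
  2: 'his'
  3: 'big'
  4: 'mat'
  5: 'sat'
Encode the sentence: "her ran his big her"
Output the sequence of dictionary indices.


Look up each word in the dictionary:
  'her' -> 1
  'ran' -> 0
  'his' -> 2
  'big' -> 3
  'her' -> 1

Encoded: [1, 0, 2, 3, 1]


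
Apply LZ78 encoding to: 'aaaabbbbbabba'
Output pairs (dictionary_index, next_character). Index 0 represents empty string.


LZ78 encoding steps:
Dictionary: {0: ''}
Step 1: w='' (idx 0), next='a' -> output (0, 'a'), add 'a' as idx 1
Step 2: w='a' (idx 1), next='a' -> output (1, 'a'), add 'aa' as idx 2
Step 3: w='a' (idx 1), next='b' -> output (1, 'b'), add 'ab' as idx 3
Step 4: w='' (idx 0), next='b' -> output (0, 'b'), add 'b' as idx 4
Step 5: w='b' (idx 4), next='b' -> output (4, 'b'), add 'bb' as idx 5
Step 6: w='b' (idx 4), next='a' -> output (4, 'a'), add 'ba' as idx 6
Step 7: w='bb' (idx 5), next='a' -> output (5, 'a'), add 'bba' as idx 7


Encoded: [(0, 'a'), (1, 'a'), (1, 'b'), (0, 'b'), (4, 'b'), (4, 'a'), (5, 'a')]


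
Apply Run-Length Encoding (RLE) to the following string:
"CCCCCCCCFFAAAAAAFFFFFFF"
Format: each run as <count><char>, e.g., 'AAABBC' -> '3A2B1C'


Scanning runs left to right:
  i=0: run of 'C' x 8 -> '8C'
  i=8: run of 'F' x 2 -> '2F'
  i=10: run of 'A' x 6 -> '6A'
  i=16: run of 'F' x 7 -> '7F'

RLE = 8C2F6A7F


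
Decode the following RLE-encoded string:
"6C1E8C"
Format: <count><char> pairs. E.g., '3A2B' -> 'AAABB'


Expanding each <count><char> pair:
  6C -> 'CCCCCC'
  1E -> 'E'
  8C -> 'CCCCCCCC'

Decoded = CCCCCCECCCCCCCC


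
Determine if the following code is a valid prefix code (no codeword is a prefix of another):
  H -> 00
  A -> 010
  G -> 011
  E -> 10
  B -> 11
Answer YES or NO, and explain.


Checking each pair (does one codeword prefix another?):
  H='00' vs A='010': no prefix
  H='00' vs G='011': no prefix
  H='00' vs E='10': no prefix
  H='00' vs B='11': no prefix
  A='010' vs H='00': no prefix
  A='010' vs G='011': no prefix
  A='010' vs E='10': no prefix
  A='010' vs B='11': no prefix
  G='011' vs H='00': no prefix
  G='011' vs A='010': no prefix
  G='011' vs E='10': no prefix
  G='011' vs B='11': no prefix
  E='10' vs H='00': no prefix
  E='10' vs A='010': no prefix
  E='10' vs G='011': no prefix
  E='10' vs B='11': no prefix
  B='11' vs H='00': no prefix
  B='11' vs A='010': no prefix
  B='11' vs G='011': no prefix
  B='11' vs E='10': no prefix
No violation found over all pairs.

YES -- this is a valid prefix code. No codeword is a prefix of any other codeword.


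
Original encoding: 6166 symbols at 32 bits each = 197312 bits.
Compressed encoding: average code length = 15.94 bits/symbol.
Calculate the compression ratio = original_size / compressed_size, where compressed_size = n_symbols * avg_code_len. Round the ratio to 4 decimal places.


original_size = n_symbols * orig_bits = 6166 * 32 = 197312 bits
compressed_size = n_symbols * avg_code_len = 6166 * 15.94 = 98286.04 bits
ratio = original_size / compressed_size = 197312 / 98286.04 = 2.0075

Compression ratio = 2.0075


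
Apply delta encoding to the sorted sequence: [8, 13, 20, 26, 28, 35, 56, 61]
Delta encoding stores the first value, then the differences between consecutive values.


First value: 8
Deltas:
  13 - 8 = 5
  20 - 13 = 7
  26 - 20 = 6
  28 - 26 = 2
  35 - 28 = 7
  56 - 35 = 21
  61 - 56 = 5


Delta encoded: [8, 5, 7, 6, 2, 7, 21, 5]


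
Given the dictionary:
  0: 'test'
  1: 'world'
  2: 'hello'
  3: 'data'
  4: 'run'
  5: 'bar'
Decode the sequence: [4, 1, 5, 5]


Look up each index in the dictionary:
  4 -> 'run'
  1 -> 'world'
  5 -> 'bar'
  5 -> 'bar'

Decoded: "run world bar bar"


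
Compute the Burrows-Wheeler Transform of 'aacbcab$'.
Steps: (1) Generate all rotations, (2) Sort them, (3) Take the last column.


Rotations (sorted):
  0: $aacbcab -> last char: b
  1: aacbcab$ -> last char: $
  2: ab$aacbc -> last char: c
  3: acbcab$a -> last char: a
  4: b$aacbca -> last char: a
  5: bcab$aac -> last char: c
  6: cab$aacb -> last char: b
  7: cbcab$aa -> last char: a


BWT = b$caacba


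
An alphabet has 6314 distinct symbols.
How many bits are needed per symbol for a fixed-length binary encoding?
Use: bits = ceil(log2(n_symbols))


log2(6314) = 12.6243
Bracket: 2^12 = 4096 < 6314 <= 2^13 = 8192
So ceil(log2(6314)) = 13

bits = ceil(log2(6314)) = ceil(12.6243) = 13 bits


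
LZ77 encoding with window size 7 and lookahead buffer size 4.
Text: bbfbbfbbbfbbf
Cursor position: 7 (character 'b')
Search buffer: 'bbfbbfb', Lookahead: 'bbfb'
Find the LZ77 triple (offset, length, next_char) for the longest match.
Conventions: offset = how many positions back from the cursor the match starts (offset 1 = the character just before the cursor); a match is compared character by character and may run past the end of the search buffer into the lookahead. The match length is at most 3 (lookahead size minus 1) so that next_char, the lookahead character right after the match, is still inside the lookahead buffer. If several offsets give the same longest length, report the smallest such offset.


Try each offset into the search buffer:
  offset=1 (pos 6, char 'b'): match length 2
  offset=2 (pos 5, char 'f'): match length 0
  offset=3 (pos 4, char 'b'): match length 1
  offset=4 (pos 3, char 'b'): match length 3
  offset=5 (pos 2, char 'f'): match length 0
  offset=6 (pos 1, char 'b'): match length 1
  offset=7 (pos 0, char 'b'): match length 3
Longest match has length 3, found at offsets 4, 7; take the smallest, offset 4.
next_char = character at position 7 + 3 = 10 -> 'b'

Best match: offset=4, length=3 (matching 'bbf' starting at position 3)
LZ77 triple: (4, 3, 'b')


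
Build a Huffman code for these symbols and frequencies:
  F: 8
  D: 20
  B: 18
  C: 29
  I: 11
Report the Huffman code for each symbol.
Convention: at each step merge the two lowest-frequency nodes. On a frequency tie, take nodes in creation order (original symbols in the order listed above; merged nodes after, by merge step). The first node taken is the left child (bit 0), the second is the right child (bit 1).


Huffman tree construction:
Step 1: Merge F(8) + I(11) = 19
Step 2: Merge B(18) + (F+I)(19) = 37
Step 3: Merge D(20) + C(29) = 49
Step 4: Merge (B+(F+I))(37) + (D+C)(49) = 86
Read each symbol's code off the tree from the root (left child = 0, right child = 1).

Codes:
  F: 010 (length 3)
  D: 10 (length 2)
  B: 00 (length 2)
  C: 11 (length 2)
  I: 011 (length 3)
Average code length: 191/86 = 2.2209 bits/symbol


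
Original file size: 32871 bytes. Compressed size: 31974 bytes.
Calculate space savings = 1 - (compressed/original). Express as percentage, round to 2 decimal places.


ratio = compressed/original = 31974/32871 = 0.972712
savings = 1 - ratio = 1 - 0.972712 = 0.027288
as a percentage: 0.027288 * 100 = 2.73%

Space savings = 1 - 31974/32871 = 2.73%


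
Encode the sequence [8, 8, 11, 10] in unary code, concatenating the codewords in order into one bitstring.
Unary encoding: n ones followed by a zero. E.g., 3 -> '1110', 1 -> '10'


Encode each number as n ones followed by a terminating 0:
  8 -> 111111110 (9 bits)
  8 -> 111111110 (9 bits)
  11 -> 111111111110 (12 bits)
  10 -> 11111111110 (11 bits)
Total length = 9 + 9 + 12 + 11 = 41 bits.

Unary([8, 8, 11, 10]) = 11111111011111111011111111111011111111110 (41 bits)


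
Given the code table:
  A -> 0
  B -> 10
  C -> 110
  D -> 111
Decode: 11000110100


Decoding:
110 -> C
0 -> A
0 -> A
110 -> C
10 -> B
0 -> A


Result: CAACBA


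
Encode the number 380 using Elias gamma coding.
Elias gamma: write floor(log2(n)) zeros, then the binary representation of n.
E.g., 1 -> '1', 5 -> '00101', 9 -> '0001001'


num_bits = floor(log2(380)) + 1 = 9
leading_zeros = num_bits - 1 = 8
binary(380) = 101111100

Elias gamma(380) = '00000000' + '101111100' = 00000000101111100 (17 bits)


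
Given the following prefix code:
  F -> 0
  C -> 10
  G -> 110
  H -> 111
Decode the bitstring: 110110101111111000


Decoding step by step:
Bits 110 -> G
Bits 110 -> G
Bits 10 -> C
Bits 111 -> H
Bits 111 -> H
Bits 10 -> C
Bits 0 -> F
Bits 0 -> F


Decoded message: GGCHHCFF


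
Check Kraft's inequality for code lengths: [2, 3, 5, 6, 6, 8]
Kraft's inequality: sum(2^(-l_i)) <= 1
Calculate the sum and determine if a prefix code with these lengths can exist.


Sum = 2^(-2) + 2^(-3) + 2^(-5) + 2^(-6) + 2^(-6) + 2^(-8)
    = 0.25 + 0.125 + 0.03125 + 0.015625 + 0.015625 + 0.00390625
    = 113/256 = 0.44140625
Since 0.44140625 <= 1, Kraft's inequality IS satisfied.
A prefix code with these lengths CAN exist.

Kraft sum = 0.44140625. Satisfied.


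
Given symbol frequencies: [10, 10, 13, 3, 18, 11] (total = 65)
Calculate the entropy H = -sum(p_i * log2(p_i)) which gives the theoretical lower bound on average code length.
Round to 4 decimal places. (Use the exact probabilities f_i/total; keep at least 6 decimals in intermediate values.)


Per-symbol terms -p_i * log2(p_i) with p_i = f_i/65:
  p = 10/65 = 0.153846: log2(p) = -2.700440, -p*log2(p) = 0.415452
  p = 10/65 = 0.153846: log2(p) = -2.700440, -p*log2(p) = 0.415452
  p = 13/65 = 0.200000: log2(p) = -2.321928, -p*log2(p) = 0.464386
  p = 3/65 = 0.046154: log2(p) = -4.437405, -p*log2(p) = 0.204803
  p = 18/65 = 0.276923: log2(p) = -1.852443, -p*log2(p) = 0.512984
  p = 11/65 = 0.169231: log2(p) = -2.562936, -p*log2(p) = 0.433728
H = 0.415452 + 0.415452 + 0.464386 + 0.204803 + 0.512984 + 0.433728 = 2.446805

H = 2.4468 bits/symbol


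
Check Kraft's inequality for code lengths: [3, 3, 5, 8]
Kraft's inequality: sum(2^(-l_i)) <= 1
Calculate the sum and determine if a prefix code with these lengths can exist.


Sum = 2^(-3) + 2^(-3) + 2^(-5) + 2^(-8)
    = 0.125 + 0.125 + 0.03125 + 0.00390625
    = 73/256 = 0.28515625
Since 0.28515625 <= 1, Kraft's inequality IS satisfied.
A prefix code with these lengths CAN exist.

Kraft sum = 0.28515625. Satisfied.


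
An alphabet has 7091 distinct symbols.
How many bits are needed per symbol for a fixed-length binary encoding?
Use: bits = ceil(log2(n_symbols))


log2(7091) = 12.7918
Bracket: 2^12 = 4096 < 7091 <= 2^13 = 8192
So ceil(log2(7091)) = 13

bits = ceil(log2(7091)) = ceil(12.7918) = 13 bits


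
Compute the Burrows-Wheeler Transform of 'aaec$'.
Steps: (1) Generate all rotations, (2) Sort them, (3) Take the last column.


Rotations (sorted):
  0: $aaec -> last char: c
  1: aaec$ -> last char: $
  2: aec$a -> last char: a
  3: c$aae -> last char: e
  4: ec$aa -> last char: a


BWT = c$aea


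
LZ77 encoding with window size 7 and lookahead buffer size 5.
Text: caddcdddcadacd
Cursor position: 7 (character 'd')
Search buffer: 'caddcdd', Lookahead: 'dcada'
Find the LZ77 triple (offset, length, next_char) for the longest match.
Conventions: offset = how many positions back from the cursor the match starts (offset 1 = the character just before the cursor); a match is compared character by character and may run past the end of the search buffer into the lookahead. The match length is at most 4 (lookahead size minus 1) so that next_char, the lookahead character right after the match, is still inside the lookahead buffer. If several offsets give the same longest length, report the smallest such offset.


Try each offset into the search buffer:
  offset=1 (pos 6, char 'd'): match length 1
  offset=2 (pos 5, char 'd'): match length 1
  offset=3 (pos 4, char 'c'): match length 0
  offset=4 (pos 3, char 'd'): match length 2
  offset=5 (pos 2, char 'd'): match length 1
  offset=6 (pos 1, char 'a'): match length 0
  offset=7 (pos 0, char 'c'): match length 0
Longest match has length 2 at offset 4.
next_char = character at position 7 + 2 = 9 -> 'a'

Best match: offset=4, length=2 (matching 'dc' starting at position 3)
LZ77 triple: (4, 2, 'a')


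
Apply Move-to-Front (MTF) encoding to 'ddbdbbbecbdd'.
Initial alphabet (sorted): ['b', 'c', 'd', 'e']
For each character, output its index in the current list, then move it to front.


MTF encoding:
'd': index 2 in ['b', 'c', 'd', 'e'] -> ['d', 'b', 'c', 'e']
'd': index 0 in ['d', 'b', 'c', 'e'] -> ['d', 'b', 'c', 'e']
'b': index 1 in ['d', 'b', 'c', 'e'] -> ['b', 'd', 'c', 'e']
'd': index 1 in ['b', 'd', 'c', 'e'] -> ['d', 'b', 'c', 'e']
'b': index 1 in ['d', 'b', 'c', 'e'] -> ['b', 'd', 'c', 'e']
'b': index 0 in ['b', 'd', 'c', 'e'] -> ['b', 'd', 'c', 'e']
'b': index 0 in ['b', 'd', 'c', 'e'] -> ['b', 'd', 'c', 'e']
'e': index 3 in ['b', 'd', 'c', 'e'] -> ['e', 'b', 'd', 'c']
'c': index 3 in ['e', 'b', 'd', 'c'] -> ['c', 'e', 'b', 'd']
'b': index 2 in ['c', 'e', 'b', 'd'] -> ['b', 'c', 'e', 'd']
'd': index 3 in ['b', 'c', 'e', 'd'] -> ['d', 'b', 'c', 'e']
'd': index 0 in ['d', 'b', 'c', 'e'] -> ['d', 'b', 'c', 'e']


Output: [2, 0, 1, 1, 1, 0, 0, 3, 3, 2, 3, 0]


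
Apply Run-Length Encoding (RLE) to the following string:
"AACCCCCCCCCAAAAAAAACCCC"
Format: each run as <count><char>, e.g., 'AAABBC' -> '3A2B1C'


Scanning runs left to right:
  i=0: run of 'A' x 2 -> '2A'
  i=2: run of 'C' x 9 -> '9C'
  i=11: run of 'A' x 8 -> '8A'
  i=19: run of 'C' x 4 -> '4C'

RLE = 2A9C8A4C


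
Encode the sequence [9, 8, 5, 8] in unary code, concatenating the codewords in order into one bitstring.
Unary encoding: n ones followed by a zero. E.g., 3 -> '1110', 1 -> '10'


Encode each number as n ones followed by a terminating 0:
  9 -> 1111111110 (10 bits)
  8 -> 111111110 (9 bits)
  5 -> 111110 (6 bits)
  8 -> 111111110 (9 bits)
Total length = 10 + 9 + 6 + 9 = 34 bits.

Unary([9, 8, 5, 8]) = 1111111110111111110111110111111110 (34 bits)


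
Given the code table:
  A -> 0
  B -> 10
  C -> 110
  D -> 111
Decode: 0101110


Decoding:
0 -> A
10 -> B
111 -> D
0 -> A


Result: ABDA


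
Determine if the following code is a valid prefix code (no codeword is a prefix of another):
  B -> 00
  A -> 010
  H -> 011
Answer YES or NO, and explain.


Checking each pair (does one codeword prefix another?):
  B='00' vs A='010': no prefix
  B='00' vs H='011': no prefix
  A='010' vs B='00': no prefix
  A='010' vs H='011': no prefix
  H='011' vs B='00': no prefix
  H='011' vs A='010': no prefix
No violation found over all pairs.

YES -- this is a valid prefix code. No codeword is a prefix of any other codeword.


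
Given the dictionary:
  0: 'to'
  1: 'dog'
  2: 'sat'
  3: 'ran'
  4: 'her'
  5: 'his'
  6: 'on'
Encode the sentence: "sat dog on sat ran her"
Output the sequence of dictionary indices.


Look up each word in the dictionary:
  'sat' -> 2
  'dog' -> 1
  'on' -> 6
  'sat' -> 2
  'ran' -> 3
  'her' -> 4

Encoded: [2, 1, 6, 2, 3, 4]


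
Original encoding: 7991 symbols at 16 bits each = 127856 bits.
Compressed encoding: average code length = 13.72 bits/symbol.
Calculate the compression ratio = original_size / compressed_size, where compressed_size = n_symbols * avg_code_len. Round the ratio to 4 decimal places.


original_size = n_symbols * orig_bits = 7991 * 16 = 127856 bits
compressed_size = n_symbols * avg_code_len = 7991 * 13.72 = 109636.52 bits
ratio = original_size / compressed_size = 127856 / 109636.52 = 1.1662

Compression ratio = 1.1662


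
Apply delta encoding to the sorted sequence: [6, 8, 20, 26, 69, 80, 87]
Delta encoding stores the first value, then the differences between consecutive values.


First value: 6
Deltas:
  8 - 6 = 2
  20 - 8 = 12
  26 - 20 = 6
  69 - 26 = 43
  80 - 69 = 11
  87 - 80 = 7


Delta encoded: [6, 2, 12, 6, 43, 11, 7]


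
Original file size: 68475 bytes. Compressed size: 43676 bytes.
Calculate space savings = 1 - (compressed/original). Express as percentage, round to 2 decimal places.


ratio = compressed/original = 43676/68475 = 0.637839
savings = 1 - ratio = 1 - 0.637839 = 0.362161
as a percentage: 0.362161 * 100 = 36.22%

Space savings = 1 - 43676/68475 = 36.22%


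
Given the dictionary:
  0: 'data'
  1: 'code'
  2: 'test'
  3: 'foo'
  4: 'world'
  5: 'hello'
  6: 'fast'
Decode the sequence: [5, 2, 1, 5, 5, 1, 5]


Look up each index in the dictionary:
  5 -> 'hello'
  2 -> 'test'
  1 -> 'code'
  5 -> 'hello'
  5 -> 'hello'
  1 -> 'code'
  5 -> 'hello'

Decoded: "hello test code hello hello code hello"


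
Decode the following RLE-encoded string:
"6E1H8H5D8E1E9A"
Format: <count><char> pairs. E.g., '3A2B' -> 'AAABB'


Expanding each <count><char> pair:
  6E -> 'EEEEEE'
  1H -> 'H'
  8H -> 'HHHHHHHH'
  5D -> 'DDDDD'
  8E -> 'EEEEEEEE'
  1E -> 'E'
  9A -> 'AAAAAAAAA'

Decoded = EEEEEEHHHHHHHHHDDDDDEEEEEEEEEAAAAAAAAA


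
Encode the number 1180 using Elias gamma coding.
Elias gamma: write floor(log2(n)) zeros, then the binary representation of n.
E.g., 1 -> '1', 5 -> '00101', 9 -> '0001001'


num_bits = floor(log2(1180)) + 1 = 11
leading_zeros = num_bits - 1 = 10
binary(1180) = 10010011100

Elias gamma(1180) = '0000000000' + '10010011100' = 000000000010010011100 (21 bits)


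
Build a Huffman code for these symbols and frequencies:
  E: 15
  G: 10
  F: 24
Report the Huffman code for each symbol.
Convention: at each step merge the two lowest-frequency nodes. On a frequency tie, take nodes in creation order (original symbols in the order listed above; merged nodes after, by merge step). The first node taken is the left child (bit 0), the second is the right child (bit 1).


Huffman tree construction:
Step 1: Merge G(10) + E(15) = 25
Step 2: Merge F(24) + (G+E)(25) = 49
Read each symbol's code off the tree from the root (left child = 0, right child = 1).

Codes:
  E: 11 (length 2)
  G: 10 (length 2)
  F: 0 (length 1)
Average code length: 74/49 = 1.5102 bits/symbol


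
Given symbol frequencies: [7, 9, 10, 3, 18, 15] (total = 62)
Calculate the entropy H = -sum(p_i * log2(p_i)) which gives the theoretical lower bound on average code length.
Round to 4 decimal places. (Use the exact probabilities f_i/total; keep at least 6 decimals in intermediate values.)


Per-symbol terms -p_i * log2(p_i) with p_i = f_i/62:
  p = 7/62 = 0.112903: log2(p) = -3.146841, -p*log2(p) = 0.355289
  p = 9/62 = 0.145161: log2(p) = -2.784271, -p*log2(p) = 0.404168
  p = 10/62 = 0.161290: log2(p) = -2.632268, -p*log2(p) = 0.424559
  p = 3/62 = 0.048387: log2(p) = -4.369234, -p*log2(p) = 0.211415
  p = 18/62 = 0.290323: log2(p) = -1.784271, -p*log2(p) = 0.518014
  p = 15/62 = 0.241935: log2(p) = -2.047306, -p*log2(p) = 0.495316
H = 0.355289 + 0.404168 + 0.424559 + 0.211415 + 0.518014 + 0.495316 = 2.408761

H = 2.4088 bits/symbol


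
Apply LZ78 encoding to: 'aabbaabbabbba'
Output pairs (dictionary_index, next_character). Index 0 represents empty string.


LZ78 encoding steps:
Dictionary: {0: ''}
Step 1: w='' (idx 0), next='a' -> output (0, 'a'), add 'a' as idx 1
Step 2: w='a' (idx 1), next='b' -> output (1, 'b'), add 'ab' as idx 2
Step 3: w='' (idx 0), next='b' -> output (0, 'b'), add 'b' as idx 3
Step 4: w='a' (idx 1), next='a' -> output (1, 'a'), add 'aa' as idx 4
Step 5: w='b' (idx 3), next='b' -> output (3, 'b'), add 'bb' as idx 5
Step 6: w='ab' (idx 2), next='b' -> output (2, 'b'), add 'abb' as idx 6
Step 7: w='b' (idx 3), next='a' -> output (3, 'a'), add 'ba' as idx 7


Encoded: [(0, 'a'), (1, 'b'), (0, 'b'), (1, 'a'), (3, 'b'), (2, 'b'), (3, 'a')]


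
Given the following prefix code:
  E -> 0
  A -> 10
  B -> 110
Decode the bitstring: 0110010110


Decoding step by step:
Bits 0 -> E
Bits 110 -> B
Bits 0 -> E
Bits 10 -> A
Bits 110 -> B


Decoded message: EBEAB


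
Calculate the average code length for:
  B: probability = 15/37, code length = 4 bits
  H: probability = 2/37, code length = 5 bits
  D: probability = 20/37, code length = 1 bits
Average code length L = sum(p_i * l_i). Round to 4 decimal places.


Weighted contributions p_i * l_i:
  B: (15/37) * 4 = 60/37
  H: (2/37) * 5 = 10/37
  D: (20/37) * 1 = 20/37
Sum = (60 + 10 + 20)/37 = 90/37

L = 90/37 = 2.4324 bits/symbol


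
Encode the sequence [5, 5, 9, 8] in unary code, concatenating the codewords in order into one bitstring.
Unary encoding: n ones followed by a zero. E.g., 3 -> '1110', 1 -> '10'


Encode each number as n ones followed by a terminating 0:
  5 -> 111110 (6 bits)
  5 -> 111110 (6 bits)
  9 -> 1111111110 (10 bits)
  8 -> 111111110 (9 bits)
Total length = 6 + 6 + 10 + 9 = 31 bits.

Unary([5, 5, 9, 8]) = 1111101111101111111110111111110 (31 bits)


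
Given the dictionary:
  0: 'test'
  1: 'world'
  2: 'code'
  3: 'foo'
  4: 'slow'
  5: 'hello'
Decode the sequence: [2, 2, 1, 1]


Look up each index in the dictionary:
  2 -> 'code'
  2 -> 'code'
  1 -> 'world'
  1 -> 'world'

Decoded: "code code world world"


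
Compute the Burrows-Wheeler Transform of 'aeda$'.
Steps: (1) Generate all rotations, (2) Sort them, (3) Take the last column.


Rotations (sorted):
  0: $aeda -> last char: a
  1: a$aed -> last char: d
  2: aeda$ -> last char: $
  3: da$ae -> last char: e
  4: eda$a -> last char: a


BWT = ad$ea


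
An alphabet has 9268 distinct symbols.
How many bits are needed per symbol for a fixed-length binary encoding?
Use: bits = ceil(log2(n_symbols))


log2(9268) = 13.178
Bracket: 2^13 = 8192 < 9268 <= 2^14 = 16384
So ceil(log2(9268)) = 14

bits = ceil(log2(9268)) = ceil(13.178) = 14 bits


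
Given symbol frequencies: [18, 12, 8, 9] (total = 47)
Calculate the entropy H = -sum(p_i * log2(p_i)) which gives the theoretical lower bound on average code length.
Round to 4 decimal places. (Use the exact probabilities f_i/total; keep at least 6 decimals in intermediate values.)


Per-symbol terms -p_i * log2(p_i) with p_i = f_i/47:
  p = 18/47 = 0.382979: log2(p) = -1.384664, -p*log2(p) = 0.530297
  p = 12/47 = 0.255319: log2(p) = -1.969626, -p*log2(p) = 0.502883
  p = 8/47 = 0.170213: log2(p) = -2.554589, -p*log2(p) = 0.434824
  p = 9/47 = 0.191489: log2(p) = -2.384664, -p*log2(p) = 0.456638
H = 0.530297 + 0.502883 + 0.434824 + 0.456638 = 1.924642

H = 1.9246 bits/symbol


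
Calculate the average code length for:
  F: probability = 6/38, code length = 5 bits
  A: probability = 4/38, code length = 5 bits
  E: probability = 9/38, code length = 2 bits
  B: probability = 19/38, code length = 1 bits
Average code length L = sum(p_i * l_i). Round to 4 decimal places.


Weighted contributions p_i * l_i:
  F: (6/38) * 5 = 30/38
  A: (4/38) * 5 = 20/38
  E: (9/38) * 2 = 18/38
  B: (19/38) * 1 = 19/38
Sum = (30 + 20 + 18 + 19)/38 = 87/38

L = 87/38 = 2.2895 bits/symbol


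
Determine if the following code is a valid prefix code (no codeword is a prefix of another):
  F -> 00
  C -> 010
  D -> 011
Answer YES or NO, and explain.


Checking each pair (does one codeword prefix another?):
  F='00' vs C='010': no prefix
  F='00' vs D='011': no prefix
  C='010' vs F='00': no prefix
  C='010' vs D='011': no prefix
  D='011' vs F='00': no prefix
  D='011' vs C='010': no prefix
No violation found over all pairs.

YES -- this is a valid prefix code. No codeword is a prefix of any other codeword.


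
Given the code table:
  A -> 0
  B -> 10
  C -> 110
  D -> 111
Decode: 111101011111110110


Decoding:
111 -> D
10 -> B
10 -> B
111 -> D
111 -> D
10 -> B
110 -> C


Result: DBBDDBC


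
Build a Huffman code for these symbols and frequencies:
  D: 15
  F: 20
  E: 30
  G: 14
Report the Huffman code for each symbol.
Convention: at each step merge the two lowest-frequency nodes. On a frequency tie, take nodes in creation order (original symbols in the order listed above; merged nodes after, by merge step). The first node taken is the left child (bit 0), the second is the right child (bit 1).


Huffman tree construction:
Step 1: Merge G(14) + D(15) = 29
Step 2: Merge F(20) + (G+D)(29) = 49
Step 3: Merge E(30) + (F+(G+D))(49) = 79
Read each symbol's code off the tree from the root (left child = 0, right child = 1).

Codes:
  D: 111 (length 3)
  F: 10 (length 2)
  E: 0 (length 1)
  G: 110 (length 3)
Average code length: 157/79 = 1.9873 bits/symbol


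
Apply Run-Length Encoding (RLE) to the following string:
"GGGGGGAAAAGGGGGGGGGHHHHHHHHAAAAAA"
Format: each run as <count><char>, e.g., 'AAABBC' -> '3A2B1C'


Scanning runs left to right:
  i=0: run of 'G' x 6 -> '6G'
  i=6: run of 'A' x 4 -> '4A'
  i=10: run of 'G' x 9 -> '9G'
  i=19: run of 'H' x 8 -> '8H'
  i=27: run of 'A' x 6 -> '6A'

RLE = 6G4A9G8H6A


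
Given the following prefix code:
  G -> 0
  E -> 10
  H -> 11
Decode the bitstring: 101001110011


Decoding step by step:
Bits 10 -> E
Bits 10 -> E
Bits 0 -> G
Bits 11 -> H
Bits 10 -> E
Bits 0 -> G
Bits 11 -> H


Decoded message: EEGHEGH


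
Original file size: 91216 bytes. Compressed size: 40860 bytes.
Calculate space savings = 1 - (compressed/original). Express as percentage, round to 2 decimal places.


ratio = compressed/original = 40860/91216 = 0.447948
savings = 1 - ratio = 1 - 0.447948 = 0.552052
as a percentage: 0.552052 * 100 = 55.21%

Space savings = 1 - 40860/91216 = 55.21%


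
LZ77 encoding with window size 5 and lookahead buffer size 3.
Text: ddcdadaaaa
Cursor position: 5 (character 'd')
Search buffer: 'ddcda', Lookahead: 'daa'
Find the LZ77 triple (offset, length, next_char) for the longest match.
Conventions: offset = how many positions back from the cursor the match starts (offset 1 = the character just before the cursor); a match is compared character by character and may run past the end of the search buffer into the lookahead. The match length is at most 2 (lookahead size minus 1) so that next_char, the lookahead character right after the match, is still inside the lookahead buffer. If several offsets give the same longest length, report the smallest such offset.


Try each offset into the search buffer:
  offset=1 (pos 4, char 'a'): match length 0
  offset=2 (pos 3, char 'd'): match length 2
  offset=3 (pos 2, char 'c'): match length 0
  offset=4 (pos 1, char 'd'): match length 1
  offset=5 (pos 0, char 'd'): match length 1
Longest match has length 2 at offset 2.
next_char = character at position 5 + 2 = 7 -> 'a'

Best match: offset=2, length=2 (matching 'da' starting at position 3)
LZ77 triple: (2, 2, 'a')


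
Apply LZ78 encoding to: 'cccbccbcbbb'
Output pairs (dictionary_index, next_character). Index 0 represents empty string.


LZ78 encoding steps:
Dictionary: {0: ''}
Step 1: w='' (idx 0), next='c' -> output (0, 'c'), add 'c' as idx 1
Step 2: w='c' (idx 1), next='c' -> output (1, 'c'), add 'cc' as idx 2
Step 3: w='' (idx 0), next='b' -> output (0, 'b'), add 'b' as idx 3
Step 4: w='cc' (idx 2), next='b' -> output (2, 'b'), add 'ccb' as idx 4
Step 5: w='c' (idx 1), next='b' -> output (1, 'b'), add 'cb' as idx 5
Step 6: w='b' (idx 3), next='b' -> output (3, 'b'), add 'bb' as idx 6


Encoded: [(0, 'c'), (1, 'c'), (0, 'b'), (2, 'b'), (1, 'b'), (3, 'b')]


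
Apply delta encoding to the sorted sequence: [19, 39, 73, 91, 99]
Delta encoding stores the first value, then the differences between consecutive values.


First value: 19
Deltas:
  39 - 19 = 20
  73 - 39 = 34
  91 - 73 = 18
  99 - 91 = 8


Delta encoded: [19, 20, 34, 18, 8]


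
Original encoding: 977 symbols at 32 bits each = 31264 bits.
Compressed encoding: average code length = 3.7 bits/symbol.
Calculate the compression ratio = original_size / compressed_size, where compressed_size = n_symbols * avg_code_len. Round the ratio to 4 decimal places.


original_size = n_symbols * orig_bits = 977 * 32 = 31264 bits
compressed_size = n_symbols * avg_code_len = 977 * 3.7 = 3614.9 bits
ratio = original_size / compressed_size = 31264 / 3614.9 = 8.6486

Compression ratio = 8.6486


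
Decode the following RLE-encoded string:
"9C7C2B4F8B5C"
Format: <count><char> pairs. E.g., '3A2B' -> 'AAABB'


Expanding each <count><char> pair:
  9C -> 'CCCCCCCCC'
  7C -> 'CCCCCCC'
  2B -> 'BB'
  4F -> 'FFFF'
  8B -> 'BBBBBBBB'
  5C -> 'CCCCC'

Decoded = CCCCCCCCCCCCCCCCBBFFFFBBBBBBBBCCCCC


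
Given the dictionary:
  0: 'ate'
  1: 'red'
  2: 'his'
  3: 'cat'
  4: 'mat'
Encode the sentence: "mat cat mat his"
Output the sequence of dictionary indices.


Look up each word in the dictionary:
  'mat' -> 4
  'cat' -> 3
  'mat' -> 4
  'his' -> 2

Encoded: [4, 3, 4, 2]


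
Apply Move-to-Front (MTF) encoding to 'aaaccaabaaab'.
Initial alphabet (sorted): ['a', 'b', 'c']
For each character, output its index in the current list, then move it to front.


MTF encoding:
'a': index 0 in ['a', 'b', 'c'] -> ['a', 'b', 'c']
'a': index 0 in ['a', 'b', 'c'] -> ['a', 'b', 'c']
'a': index 0 in ['a', 'b', 'c'] -> ['a', 'b', 'c']
'c': index 2 in ['a', 'b', 'c'] -> ['c', 'a', 'b']
'c': index 0 in ['c', 'a', 'b'] -> ['c', 'a', 'b']
'a': index 1 in ['c', 'a', 'b'] -> ['a', 'c', 'b']
'a': index 0 in ['a', 'c', 'b'] -> ['a', 'c', 'b']
'b': index 2 in ['a', 'c', 'b'] -> ['b', 'a', 'c']
'a': index 1 in ['b', 'a', 'c'] -> ['a', 'b', 'c']
'a': index 0 in ['a', 'b', 'c'] -> ['a', 'b', 'c']
'a': index 0 in ['a', 'b', 'c'] -> ['a', 'b', 'c']
'b': index 1 in ['a', 'b', 'c'] -> ['b', 'a', 'c']


Output: [0, 0, 0, 2, 0, 1, 0, 2, 1, 0, 0, 1]


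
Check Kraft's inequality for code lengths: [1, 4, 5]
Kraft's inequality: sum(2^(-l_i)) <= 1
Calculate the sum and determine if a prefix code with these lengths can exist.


Sum = 2^(-1) + 2^(-4) + 2^(-5)
    = 0.5 + 0.0625 + 0.03125
    = 19/32 = 0.59375
Since 0.59375 <= 1, Kraft's inequality IS satisfied.
A prefix code with these lengths CAN exist.

Kraft sum = 0.59375. Satisfied.


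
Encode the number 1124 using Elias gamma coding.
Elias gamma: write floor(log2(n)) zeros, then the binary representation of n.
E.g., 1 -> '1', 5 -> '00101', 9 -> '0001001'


num_bits = floor(log2(1124)) + 1 = 11
leading_zeros = num_bits - 1 = 10
binary(1124) = 10001100100

Elias gamma(1124) = '0000000000' + '10001100100' = 000000000010001100100 (21 bits)


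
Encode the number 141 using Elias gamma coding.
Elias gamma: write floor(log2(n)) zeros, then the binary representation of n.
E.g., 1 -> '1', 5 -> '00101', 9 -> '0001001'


num_bits = floor(log2(141)) + 1 = 8
leading_zeros = num_bits - 1 = 7
binary(141) = 10001101

Elias gamma(141) = '0000000' + '10001101' = 000000010001101 (15 bits)


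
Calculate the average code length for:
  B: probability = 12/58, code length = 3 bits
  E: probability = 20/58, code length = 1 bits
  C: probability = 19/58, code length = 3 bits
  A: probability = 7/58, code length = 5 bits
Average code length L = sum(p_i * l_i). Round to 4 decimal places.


Weighted contributions p_i * l_i:
  B: (12/58) * 3 = 36/58
  E: (20/58) * 1 = 20/58
  C: (19/58) * 3 = 57/58
  A: (7/58) * 5 = 35/58
Sum = (36 + 20 + 57 + 35)/58 = 148/58

L = 148/58 = 2.5517 bits/symbol


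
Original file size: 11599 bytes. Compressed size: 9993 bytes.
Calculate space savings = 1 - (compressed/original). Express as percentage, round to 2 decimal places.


ratio = compressed/original = 9993/11599 = 0.86154
savings = 1 - ratio = 1 - 0.86154 = 0.13846
as a percentage: 0.13846 * 100 = 13.85%

Space savings = 1 - 9993/11599 = 13.85%


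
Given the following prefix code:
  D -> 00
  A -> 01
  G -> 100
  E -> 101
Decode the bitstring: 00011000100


Decoding step by step:
Bits 00 -> D
Bits 01 -> A
Bits 100 -> G
Bits 01 -> A
Bits 00 -> D


Decoded message: DAGAD


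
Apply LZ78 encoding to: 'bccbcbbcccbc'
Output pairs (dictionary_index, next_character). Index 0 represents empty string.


LZ78 encoding steps:
Dictionary: {0: ''}
Step 1: w='' (idx 0), next='b' -> output (0, 'b'), add 'b' as idx 1
Step 2: w='' (idx 0), next='c' -> output (0, 'c'), add 'c' as idx 2
Step 3: w='c' (idx 2), next='b' -> output (2, 'b'), add 'cb' as idx 3
Step 4: w='cb' (idx 3), next='b' -> output (3, 'b'), add 'cbb' as idx 4
Step 5: w='c' (idx 2), next='c' -> output (2, 'c'), add 'cc' as idx 5
Step 6: w='cb' (idx 3), next='c' -> output (3, 'c'), add 'cbc' as idx 6


Encoded: [(0, 'b'), (0, 'c'), (2, 'b'), (3, 'b'), (2, 'c'), (3, 'c')]


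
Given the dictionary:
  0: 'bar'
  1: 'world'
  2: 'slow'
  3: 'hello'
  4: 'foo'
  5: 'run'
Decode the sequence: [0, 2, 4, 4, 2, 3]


Look up each index in the dictionary:
  0 -> 'bar'
  2 -> 'slow'
  4 -> 'foo'
  4 -> 'foo'
  2 -> 'slow'
  3 -> 'hello'

Decoded: "bar slow foo foo slow hello"


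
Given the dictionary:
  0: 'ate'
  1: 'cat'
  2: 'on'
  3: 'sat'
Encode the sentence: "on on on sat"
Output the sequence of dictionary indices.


Look up each word in the dictionary:
  'on' -> 2
  'on' -> 2
  'on' -> 2
  'sat' -> 3

Encoded: [2, 2, 2, 3]


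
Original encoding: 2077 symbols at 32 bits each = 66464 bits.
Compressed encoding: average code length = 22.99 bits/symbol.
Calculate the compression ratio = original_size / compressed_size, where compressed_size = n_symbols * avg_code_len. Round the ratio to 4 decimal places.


original_size = n_symbols * orig_bits = 2077 * 32 = 66464 bits
compressed_size = n_symbols * avg_code_len = 2077 * 22.99 = 47750.23 bits
ratio = original_size / compressed_size = 66464 / 47750.23 = 1.3919

Compression ratio = 1.3919


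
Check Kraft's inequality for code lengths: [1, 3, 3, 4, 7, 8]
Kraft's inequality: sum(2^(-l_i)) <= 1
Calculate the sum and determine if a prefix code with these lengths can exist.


Sum = 2^(-1) + 2^(-3) + 2^(-3) + 2^(-4) + 2^(-7) + 2^(-8)
    = 0.5 + 0.125 + 0.125 + 0.0625 + 0.0078125 + 0.00390625
    = 211/256 = 0.82421875
Since 0.82421875 <= 1, Kraft's inequality IS satisfied.
A prefix code with these lengths CAN exist.

Kraft sum = 0.82421875. Satisfied.


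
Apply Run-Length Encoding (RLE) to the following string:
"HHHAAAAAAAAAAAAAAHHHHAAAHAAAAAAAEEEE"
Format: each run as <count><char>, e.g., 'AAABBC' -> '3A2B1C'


Scanning runs left to right:
  i=0: run of 'H' x 3 -> '3H'
  i=3: run of 'A' x 14 -> '14A'
  i=17: run of 'H' x 4 -> '4H'
  i=21: run of 'A' x 3 -> '3A'
  i=24: run of 'H' x 1 -> '1H'
  i=25: run of 'A' x 7 -> '7A'
  i=32: run of 'E' x 4 -> '4E'

RLE = 3H14A4H3A1H7A4E


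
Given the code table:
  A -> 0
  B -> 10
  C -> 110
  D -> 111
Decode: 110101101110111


Decoding:
110 -> C
10 -> B
110 -> C
111 -> D
0 -> A
111 -> D


Result: CBCDAD


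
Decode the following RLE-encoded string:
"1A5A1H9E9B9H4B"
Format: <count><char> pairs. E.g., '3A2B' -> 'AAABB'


Expanding each <count><char> pair:
  1A -> 'A'
  5A -> 'AAAAA'
  1H -> 'H'
  9E -> 'EEEEEEEEE'
  9B -> 'BBBBBBBBB'
  9H -> 'HHHHHHHHH'
  4B -> 'BBBB'

Decoded = AAAAAAHEEEEEEEEEBBBBBBBBBHHHHHHHHHBBBB


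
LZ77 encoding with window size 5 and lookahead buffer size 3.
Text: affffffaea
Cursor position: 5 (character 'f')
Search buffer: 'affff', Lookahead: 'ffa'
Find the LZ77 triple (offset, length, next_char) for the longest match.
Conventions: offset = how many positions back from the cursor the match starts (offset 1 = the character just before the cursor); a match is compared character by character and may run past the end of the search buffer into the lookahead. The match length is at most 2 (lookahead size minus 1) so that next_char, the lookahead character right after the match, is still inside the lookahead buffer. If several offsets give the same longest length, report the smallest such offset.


Try each offset into the search buffer:
  offset=1 (pos 4, char 'f'): match length 2
  offset=2 (pos 3, char 'f'): match length 2
  offset=3 (pos 2, char 'f'): match length 2
  offset=4 (pos 1, char 'f'): match length 2
  offset=5 (pos 0, char 'a'): match length 0
Longest match has length 2, found at offsets 1, 2, 3, 4; take the smallest, offset 1.
next_char = character at position 5 + 2 = 7 -> 'a'

Best match: offset=1, length=2 (matching 'ff' starting at position 4)
LZ77 triple: (1, 2, 'a')


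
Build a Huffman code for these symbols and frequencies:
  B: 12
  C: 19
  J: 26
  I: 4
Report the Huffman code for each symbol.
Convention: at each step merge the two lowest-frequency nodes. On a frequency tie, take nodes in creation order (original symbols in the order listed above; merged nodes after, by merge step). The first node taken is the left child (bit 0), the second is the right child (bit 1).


Huffman tree construction:
Step 1: Merge I(4) + B(12) = 16
Step 2: Merge (I+B)(16) + C(19) = 35
Step 3: Merge J(26) + ((I+B)+C)(35) = 61
Read each symbol's code off the tree from the root (left child = 0, right child = 1).

Codes:
  B: 101 (length 3)
  C: 11 (length 2)
  J: 0 (length 1)
  I: 100 (length 3)
Average code length: 112/61 = 1.8361 bits/symbol
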